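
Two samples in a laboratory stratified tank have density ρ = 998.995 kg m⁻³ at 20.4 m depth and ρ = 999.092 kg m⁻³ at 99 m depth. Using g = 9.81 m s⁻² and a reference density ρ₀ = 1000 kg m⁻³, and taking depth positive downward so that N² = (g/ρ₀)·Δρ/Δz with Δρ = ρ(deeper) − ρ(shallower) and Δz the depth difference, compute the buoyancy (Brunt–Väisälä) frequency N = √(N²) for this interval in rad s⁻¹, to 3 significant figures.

3.48 × 10⁻³ rad s⁻¹

Δρ = 999.092 − 998.995 = 0.097 kg m⁻³ over Δz = 99 − 20.4 = 78.6 m.
N² = (9.81/1000) × (0.097/78.6) = 1.2106 × 10⁻⁵ s⁻².
N = √(1.2106 × 10⁻⁵) = 3.4794 × 10⁻³ rad s⁻¹ ≈ 3.48 × 10⁻³ rad s⁻¹.
Since Δρ > 0 the layer is stably stratified.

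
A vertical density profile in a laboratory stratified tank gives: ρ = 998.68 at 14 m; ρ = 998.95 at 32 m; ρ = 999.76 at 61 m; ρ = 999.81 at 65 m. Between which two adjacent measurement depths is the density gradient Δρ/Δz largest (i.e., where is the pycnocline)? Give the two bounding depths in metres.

32–61 m

Compute the density gradient over each adjacent pair:
  14–32 m: Δρ/Δz = 0.27/18 = 0.015 kg m⁻⁴
  32–61 m: Δρ/Δz = 0.81/29 = 0.028 kg m⁻⁴
  61–65 m: Δρ/Δz = 0.05/4 = 0.013 kg m⁻⁴
The largest gradient is in the 32–61 m interval — the pycnocline.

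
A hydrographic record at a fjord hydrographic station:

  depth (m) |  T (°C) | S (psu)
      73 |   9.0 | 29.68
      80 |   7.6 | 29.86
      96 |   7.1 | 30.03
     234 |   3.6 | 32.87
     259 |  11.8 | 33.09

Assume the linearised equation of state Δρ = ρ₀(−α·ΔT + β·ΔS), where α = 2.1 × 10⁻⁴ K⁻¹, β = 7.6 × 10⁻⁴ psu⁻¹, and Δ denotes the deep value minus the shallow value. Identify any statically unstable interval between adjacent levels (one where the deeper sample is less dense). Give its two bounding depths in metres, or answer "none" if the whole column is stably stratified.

234–259 m

Evaluate Δρ/ρ₀ = −αΔT + βΔS across each adjacent pair:
  73–80 m: −αΔT+βΔS = −(2.1 × 10⁻⁴)(-1.4)+(7.6 × 10⁻⁴)(+0.18) = 4.3 × 10⁻⁴ → stable
  80–96 m: −αΔT+βΔS = −(2.1 × 10⁻⁴)(-0.5)+(7.6 × 10⁻⁴)(+0.17) = 2.3 × 10⁻⁴ → stable
  96–234 m: −αΔT+βΔS = −(2.1 × 10⁻⁴)(-3.5)+(7.6 × 10⁻⁴)(+2.84) = 2.9 × 10⁻³ → stable
  234–259 m: −αΔT+βΔS = −(2.1 × 10⁻⁴)(+8.2)+(7.6 × 10⁻⁴)(+0.22) = -1.6 × 10⁻³ → UNSTABLE
The 234–259 m interval has Δρ < 0: lighter water underlies denser water.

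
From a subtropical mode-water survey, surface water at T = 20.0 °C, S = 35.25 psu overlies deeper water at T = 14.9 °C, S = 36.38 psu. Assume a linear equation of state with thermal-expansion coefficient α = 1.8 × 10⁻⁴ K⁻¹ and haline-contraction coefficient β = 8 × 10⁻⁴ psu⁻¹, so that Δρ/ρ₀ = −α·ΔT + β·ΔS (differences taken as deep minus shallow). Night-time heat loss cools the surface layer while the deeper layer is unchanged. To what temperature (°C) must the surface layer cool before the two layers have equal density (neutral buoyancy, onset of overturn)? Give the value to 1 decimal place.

Neutral buoyancy requires Δρ = 0, i.e. −α(T_deep − T_surf′) + β(S_deep − S_surf) = 0.
T_surf′ = T_deep − (β/α)·ΔS = 14.9 − (8 × 10⁻⁴/1.8 × 10⁻⁴)·(+1.13) = 9.878 °C.
Cooling required: 20.0 − (9.878) = 10.122 °C.

9.9 °C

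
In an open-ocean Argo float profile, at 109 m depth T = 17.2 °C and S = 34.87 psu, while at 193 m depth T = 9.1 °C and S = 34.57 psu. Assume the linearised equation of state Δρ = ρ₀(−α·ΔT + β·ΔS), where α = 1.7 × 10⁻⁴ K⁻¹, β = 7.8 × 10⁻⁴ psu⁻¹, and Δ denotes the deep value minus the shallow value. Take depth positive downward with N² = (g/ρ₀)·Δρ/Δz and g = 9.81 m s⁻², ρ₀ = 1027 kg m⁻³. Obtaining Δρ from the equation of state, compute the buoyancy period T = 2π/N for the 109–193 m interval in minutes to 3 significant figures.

ΔT = -8.1 K, ΔS = -0.30 psu (deep − shallow).
Δρ/ρ₀ = −αΔT + βΔS = 1.377 × 10⁻³ − 2.34 × 10⁻⁴ = 1.143 × 10⁻³, so Δρ ≈ 1.174 kg m⁻³.
N² = (g/ρ₀)·Δρ/Δz = g·(Δρ/ρ₀)/Δz = 9.81 × 1.143 × 10⁻³ / 84 = 1.3349 × 10⁻⁴ s⁻².
N = √(1.3349 × 10⁻⁴) = 0.011554 rad s⁻¹ → T = 2π/N = 543.81 s = 9.0635 min ≈ 9.06 min.

9.06 min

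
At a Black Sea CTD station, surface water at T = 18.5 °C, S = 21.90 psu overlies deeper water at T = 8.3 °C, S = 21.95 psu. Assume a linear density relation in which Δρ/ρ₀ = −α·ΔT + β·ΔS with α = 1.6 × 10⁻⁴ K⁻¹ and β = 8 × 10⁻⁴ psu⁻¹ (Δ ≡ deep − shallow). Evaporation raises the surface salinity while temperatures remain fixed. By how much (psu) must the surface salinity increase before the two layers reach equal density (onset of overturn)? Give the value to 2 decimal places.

Neutral buoyancy requires −α(T_deep − T_surf) + β(S_deep − S_surf′) = 0.
S_surf′ = S_deep − (α/β)·ΔT = 21.95 − (1.6 × 10⁻⁴/8 × 10⁻⁴)·(-10.2) = 23.9900 psu.
Increase required: 23.9900 − 21.90 = 2.0900 psu.

2.09 psu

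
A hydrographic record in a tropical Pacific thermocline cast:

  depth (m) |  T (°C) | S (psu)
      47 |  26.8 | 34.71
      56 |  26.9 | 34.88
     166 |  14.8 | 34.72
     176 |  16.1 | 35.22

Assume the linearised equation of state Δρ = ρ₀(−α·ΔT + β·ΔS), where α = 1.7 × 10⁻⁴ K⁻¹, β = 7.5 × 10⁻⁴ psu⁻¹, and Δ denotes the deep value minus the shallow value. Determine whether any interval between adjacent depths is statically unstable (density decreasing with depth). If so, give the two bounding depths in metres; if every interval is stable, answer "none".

Evaluate Δρ/ρ₀ = −αΔT + βΔS across each adjacent pair:
  47–56 m: −αΔT+βΔS = −(1.7 × 10⁻⁴)(+0.1)+(7.5 × 10⁻⁴)(+0.17) = 1.1 × 10⁻⁴ → stable
  56–166 m: −αΔT+βΔS = −(1.7 × 10⁻⁴)(-12.1)+(7.5 × 10⁻⁴)(-0.16) = 1.9 × 10⁻³ → stable
  166–176 m: −αΔT+βΔS = −(1.7 × 10⁻⁴)(+1.3)+(7.5 × 10⁻⁴)(+0.50) = 1.5 × 10⁻⁴ → stable
Every interval has Δρ > 0: the column is stably stratified throughout.

none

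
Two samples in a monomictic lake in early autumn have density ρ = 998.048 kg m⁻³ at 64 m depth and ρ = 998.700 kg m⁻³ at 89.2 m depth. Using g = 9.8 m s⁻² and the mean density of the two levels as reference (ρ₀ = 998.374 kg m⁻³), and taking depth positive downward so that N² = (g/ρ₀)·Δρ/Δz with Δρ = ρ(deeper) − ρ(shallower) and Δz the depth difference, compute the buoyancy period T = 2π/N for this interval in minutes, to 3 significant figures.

6.57 min

Δρ = 998.700 − 998.048 = 0.652 kg m⁻³ over Δz = 89.2 − 64 = 25.2 m.
N² = (9.8/998.374) × (0.652/25.2) = 2.5397 × 10⁻⁴ s⁻².
N = √(2.5397 × 10⁻⁴) = 0.015936 rad s⁻¹, so T = 2π/N = 394.28 s = 6.5713 min ≈ 6.57 min.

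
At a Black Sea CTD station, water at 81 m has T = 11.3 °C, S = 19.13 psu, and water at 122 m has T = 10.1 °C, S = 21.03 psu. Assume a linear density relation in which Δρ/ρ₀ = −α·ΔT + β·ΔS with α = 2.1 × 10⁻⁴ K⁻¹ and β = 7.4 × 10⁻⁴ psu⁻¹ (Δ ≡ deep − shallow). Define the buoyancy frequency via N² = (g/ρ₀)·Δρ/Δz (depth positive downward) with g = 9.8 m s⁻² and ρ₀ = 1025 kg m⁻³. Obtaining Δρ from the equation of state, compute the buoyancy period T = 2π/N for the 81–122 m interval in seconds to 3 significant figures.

ΔT = -1.2 K, ΔS = +1.90 psu (deep − shallow).
Δρ/ρ₀ = −αΔT + βΔS = 2.52 × 10⁻⁴ + 1.406 × 10⁻³ = 1.658 × 10⁻³, so Δρ ≈ 1.699 kg m⁻³.
N² = (g/ρ₀)·Δρ/Δz = g·(Δρ/ρ₀)/Δz = 9.8 × 1.658 × 10⁻³ / 41 = 3.9630 × 10⁻⁴ s⁻².
N = √(3.9630 × 10⁻⁴) = 0.019907 rad s⁻¹ → T = 2π/N = 315.63 s ≈ 316 s.

316 s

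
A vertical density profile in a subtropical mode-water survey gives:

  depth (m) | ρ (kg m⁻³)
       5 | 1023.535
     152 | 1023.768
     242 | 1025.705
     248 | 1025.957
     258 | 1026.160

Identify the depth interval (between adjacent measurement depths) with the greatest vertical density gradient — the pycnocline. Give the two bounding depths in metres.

242–248 m

Compute the density gradient over each adjacent pair:
  5–152 m: Δρ/Δz = 0.233/147 = 1.6 × 10⁻³ kg m⁻⁴
  152–242 m: Δρ/Δz = 1.937/90 = 0.022 kg m⁻⁴
  242–248 m: Δρ/Δz = 0.252/6 = 0.042 kg m⁻⁴
  248–258 m: Δρ/Δz = 0.203/10 = 0.020 kg m⁻⁴
The largest gradient is in the 242–248 m interval — the pycnocline.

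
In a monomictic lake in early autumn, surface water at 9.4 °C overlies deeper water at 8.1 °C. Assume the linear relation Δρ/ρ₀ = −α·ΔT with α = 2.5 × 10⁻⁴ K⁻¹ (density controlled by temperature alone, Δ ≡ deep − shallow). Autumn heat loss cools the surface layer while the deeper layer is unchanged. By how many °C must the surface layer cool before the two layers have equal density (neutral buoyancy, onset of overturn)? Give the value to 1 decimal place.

1.3 °C

With temperature the only control, equal density requires T_surf′ = T_deep.
T_surf′ = 8.1 °C.
Cooling required: 9.4 − 8.1 = 1.3 °C.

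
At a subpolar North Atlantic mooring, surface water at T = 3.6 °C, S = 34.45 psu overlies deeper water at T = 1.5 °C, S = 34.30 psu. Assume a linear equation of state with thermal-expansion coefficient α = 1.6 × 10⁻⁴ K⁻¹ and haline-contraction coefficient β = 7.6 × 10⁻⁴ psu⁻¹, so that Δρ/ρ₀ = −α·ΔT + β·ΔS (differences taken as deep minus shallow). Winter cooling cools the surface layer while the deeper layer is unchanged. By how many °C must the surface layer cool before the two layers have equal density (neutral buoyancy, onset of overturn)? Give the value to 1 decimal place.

1.4 °C

Neutral buoyancy requires Δρ = 0, i.e. −α(T_deep − T_surf′) + β(S_deep − S_surf) = 0.
T_surf′ = T_deep − (β/α)·ΔS = 1.5 − (7.6 × 10⁻⁴/1.6 × 10⁻⁴)·(-0.15) = 2.212 °C.
Cooling required: 3.6 − (2.212) = 1.388 °C.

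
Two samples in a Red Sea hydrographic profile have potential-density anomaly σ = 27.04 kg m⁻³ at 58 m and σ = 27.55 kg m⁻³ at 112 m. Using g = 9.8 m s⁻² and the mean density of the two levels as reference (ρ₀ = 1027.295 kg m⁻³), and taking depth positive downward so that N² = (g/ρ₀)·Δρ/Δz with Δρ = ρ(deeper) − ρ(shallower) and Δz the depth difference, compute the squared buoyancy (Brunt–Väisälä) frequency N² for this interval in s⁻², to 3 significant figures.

Δρ = 1027.55 − 1027.04 = 0.51 kg m⁻³ over Δz = 112 − 58 = 54 m.
N² = (9.8/1027.295) × (0.51/54) = 9.0096 × 10⁻⁵ s⁻² ≈ 9.01 × 10⁻⁵ s⁻².

9.01 × 10⁻⁵ s⁻²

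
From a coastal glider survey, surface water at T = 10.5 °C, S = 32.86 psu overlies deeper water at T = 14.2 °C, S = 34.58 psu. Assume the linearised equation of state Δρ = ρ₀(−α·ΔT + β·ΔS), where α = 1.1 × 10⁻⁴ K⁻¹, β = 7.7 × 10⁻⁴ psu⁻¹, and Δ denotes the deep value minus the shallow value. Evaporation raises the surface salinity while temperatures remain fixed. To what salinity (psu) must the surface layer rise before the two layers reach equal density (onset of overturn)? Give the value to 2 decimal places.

34.05 psu

Neutral buoyancy requires −α(T_deep − T_surf) + β(S_deep − S_surf′) = 0.
S_surf′ = S_deep − (α/β)·ΔT = 34.58 − (1.1 × 10⁻⁴/7.7 × 10⁻⁴)·(+3.7) = 34.0514 psu.
Increase required: 34.0514 − 32.86 = 1.1914 psu.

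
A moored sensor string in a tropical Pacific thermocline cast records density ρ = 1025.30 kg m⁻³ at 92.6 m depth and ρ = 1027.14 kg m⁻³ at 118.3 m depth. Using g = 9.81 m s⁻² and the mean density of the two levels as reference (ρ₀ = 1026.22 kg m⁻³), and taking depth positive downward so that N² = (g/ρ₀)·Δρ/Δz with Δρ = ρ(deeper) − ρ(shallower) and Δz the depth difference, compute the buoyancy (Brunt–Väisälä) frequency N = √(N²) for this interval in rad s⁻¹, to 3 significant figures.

Δρ = 1027.14 − 1025.30 = 1.84 kg m⁻³ over Δz = 118.3 − 92.6 = 25.7 m.
N² = (9.81/1026.22) × (1.84/25.7) = 6.8441 × 10⁻⁴ s⁻².
N = √(6.8441 × 10⁻⁴) = 0.026161 rad s⁻¹ ≈ 0.0262 rad s⁻¹.
Since Δρ > 0 the layer is stably stratified.

0.0262 rad s⁻¹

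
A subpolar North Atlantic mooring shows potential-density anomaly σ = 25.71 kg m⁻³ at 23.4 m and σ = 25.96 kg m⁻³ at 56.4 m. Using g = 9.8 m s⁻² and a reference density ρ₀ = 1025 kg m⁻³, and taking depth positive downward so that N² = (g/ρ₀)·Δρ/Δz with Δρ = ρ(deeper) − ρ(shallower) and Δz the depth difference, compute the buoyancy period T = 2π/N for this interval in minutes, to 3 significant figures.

12.3 min

Δρ = 1025.96 − 1025.71 = 0.25 kg m⁻³ over Δz = 56.4 − 23.4 = 33 m.
N² = (9.8/1025) × (0.25/33) = 7.2432 × 10⁻⁵ s⁻².
N = √(7.2432 × 10⁻⁵) = 8.5107 × 10⁻³ rad s⁻¹, so T = 2π/N = 738.27 s = 12.304 min ≈ 12.3 min.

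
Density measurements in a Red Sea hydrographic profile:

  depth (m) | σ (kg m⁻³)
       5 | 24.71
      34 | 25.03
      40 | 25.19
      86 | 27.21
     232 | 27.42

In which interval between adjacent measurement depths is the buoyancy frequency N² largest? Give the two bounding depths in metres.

40–86 m

Compute the density gradient over each adjacent pair:
  5–34 m: Δρ/Δz = 0.32/29 = 0.011 kg m⁻⁴
  34–40 m: Δρ/Δz = 0.16/6 = 0.027 kg m⁻⁴
  40–86 m: Δρ/Δz = 2.02/46 = 0.044 kg m⁻⁴
  86–232 m: Δρ/Δz = 0.21/146 = 1.4 × 10⁻³ kg m⁻⁴
The largest gradient is in the 40–86 m interval — the pycnocline.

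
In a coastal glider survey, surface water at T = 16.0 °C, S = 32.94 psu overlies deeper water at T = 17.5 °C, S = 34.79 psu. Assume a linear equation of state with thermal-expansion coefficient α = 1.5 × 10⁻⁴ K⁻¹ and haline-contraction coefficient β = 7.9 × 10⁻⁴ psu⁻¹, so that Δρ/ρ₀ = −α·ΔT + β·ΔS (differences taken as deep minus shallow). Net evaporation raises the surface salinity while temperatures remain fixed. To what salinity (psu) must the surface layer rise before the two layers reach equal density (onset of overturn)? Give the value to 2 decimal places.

34.51 psu

Neutral buoyancy requires −α(T_deep − T_surf) + β(S_deep − S_surf′) = 0.
S_surf′ = S_deep − (α/β)·ΔT = 34.79 − (1.5 × 10⁻⁴/7.9 × 10⁻⁴)·(+1.5) = 34.5052 psu.
Increase required: 34.5052 − 32.94 = 1.5652 psu.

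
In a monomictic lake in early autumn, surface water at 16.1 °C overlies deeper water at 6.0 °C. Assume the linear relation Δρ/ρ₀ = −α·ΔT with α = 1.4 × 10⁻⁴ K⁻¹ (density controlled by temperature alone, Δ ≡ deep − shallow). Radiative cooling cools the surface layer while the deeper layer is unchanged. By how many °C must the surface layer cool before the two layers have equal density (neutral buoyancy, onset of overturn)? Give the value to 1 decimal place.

With temperature the only control, equal density requires T_surf′ = T_deep.
T_surf′ = 6.0 °C.
Cooling required: 16.1 − 6.0 = 10.1 °C.

10.1 °C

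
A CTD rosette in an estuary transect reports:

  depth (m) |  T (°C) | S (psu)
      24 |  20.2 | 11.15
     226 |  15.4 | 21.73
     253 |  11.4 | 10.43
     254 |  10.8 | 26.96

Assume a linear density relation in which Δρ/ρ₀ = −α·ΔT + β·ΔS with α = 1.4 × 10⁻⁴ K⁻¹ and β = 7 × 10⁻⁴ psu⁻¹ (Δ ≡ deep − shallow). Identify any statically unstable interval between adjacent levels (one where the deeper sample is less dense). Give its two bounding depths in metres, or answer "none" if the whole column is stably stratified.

226–253 m

Evaluate Δρ/ρ₀ = −αΔT + βΔS across each adjacent pair:
  24–226 m: −αΔT+βΔS = −(1.4 × 10⁻⁴)(-4.8)+(7 × 10⁻⁴)(+10.58) = 8.1 × 10⁻³ → stable
  226–253 m: −αΔT+βΔS = −(1.4 × 10⁻⁴)(-4.0)+(7 × 10⁻⁴)(-11.30) = -7.4 × 10⁻³ → UNSTABLE
  253–254 m: −αΔT+βΔS = −(1.4 × 10⁻⁴)(-0.6)+(7 × 10⁻⁴)(+16.53) = 0.012 → stable
The 226–253 m interval has Δρ < 0: lighter water underlies denser water.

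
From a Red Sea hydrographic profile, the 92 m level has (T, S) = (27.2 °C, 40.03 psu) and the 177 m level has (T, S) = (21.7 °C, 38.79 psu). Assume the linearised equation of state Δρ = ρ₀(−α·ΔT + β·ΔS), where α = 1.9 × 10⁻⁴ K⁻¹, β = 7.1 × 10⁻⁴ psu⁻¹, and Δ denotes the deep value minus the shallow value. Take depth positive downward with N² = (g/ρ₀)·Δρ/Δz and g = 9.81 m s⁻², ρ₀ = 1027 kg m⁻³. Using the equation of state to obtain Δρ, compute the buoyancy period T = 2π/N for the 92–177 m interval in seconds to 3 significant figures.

ΔT = -5.5 K, ΔS = -1.24 psu (deep − shallow).
Δρ/ρ₀ = −αΔT + βΔS = 1.045 × 10⁻³ − 8.804 × 10⁻⁴ = 1.646 × 10⁻⁴, so Δρ ≈ 0.1690 kg m⁻³.
N² = (g/ρ₀)·Δρ/Δz = g·(Δρ/ρ₀)/Δz = 9.81 × 1.646 × 10⁻⁴ / 85 = 1.8997 × 10⁻⁵ s⁻².
N = √(1.8997 × 10⁻⁵) = 4.3586 × 10⁻³ rad s⁻¹ → T = 2π/N = 1.4416 × 10³ s ≈ 1.44 × 10³ s.

1.44 × 10³ s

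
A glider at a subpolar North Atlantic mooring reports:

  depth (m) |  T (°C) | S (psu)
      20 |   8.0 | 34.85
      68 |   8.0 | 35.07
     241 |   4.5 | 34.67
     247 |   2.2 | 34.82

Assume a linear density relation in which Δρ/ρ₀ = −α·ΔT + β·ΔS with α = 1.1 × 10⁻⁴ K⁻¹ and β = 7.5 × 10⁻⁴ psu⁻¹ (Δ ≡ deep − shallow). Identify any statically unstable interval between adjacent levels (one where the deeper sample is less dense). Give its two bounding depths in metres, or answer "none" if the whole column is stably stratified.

none

Evaluate Δρ/ρ₀ = −αΔT + βΔS across each adjacent pair:
  20–68 m: −αΔT+βΔS = −(1.1 × 10⁻⁴)(+0.0)+(7.5 × 10⁻⁴)(+0.22) = 1.6 × 10⁻⁴ → stable
  68–241 m: −αΔT+βΔS = −(1.1 × 10⁻⁴)(-3.5)+(7.5 × 10⁻⁴)(-0.40) = 8.5 × 10⁻⁵ → stable
  241–247 m: −αΔT+βΔS = −(1.1 × 10⁻⁴)(-2.3)+(7.5 × 10⁻⁴)(+0.15) = 3.7 × 10⁻⁴ → stable
Every interval has Δρ > 0: the column is stably stratified throughout.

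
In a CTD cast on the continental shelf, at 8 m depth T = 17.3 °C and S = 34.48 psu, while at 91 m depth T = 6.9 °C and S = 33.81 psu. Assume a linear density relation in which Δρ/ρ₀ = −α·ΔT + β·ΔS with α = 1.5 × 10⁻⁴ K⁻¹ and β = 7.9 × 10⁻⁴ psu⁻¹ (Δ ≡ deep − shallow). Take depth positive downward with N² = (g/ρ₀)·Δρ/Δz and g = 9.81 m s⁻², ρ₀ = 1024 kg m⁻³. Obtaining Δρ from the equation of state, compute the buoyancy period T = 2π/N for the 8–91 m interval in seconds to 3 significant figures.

569 s

ΔT = -10.4 K, ΔS = -0.67 psu (deep − shallow).
Δρ/ρ₀ = −αΔT + βΔS = 1.56 × 10⁻³ − 5.293 × 10⁻⁴ = 1.0307 × 10⁻³, so Δρ ≈ 1.055 kg m⁻³.
N² = (g/ρ₀)·Δρ/Δz = g·(Δρ/ρ₀)/Δz = 9.81 × 1.0307 × 10⁻³ / 83 = 1.2182 × 10⁻⁴ s⁻².
N = √(1.2182 × 10⁻⁴) = 0.011037 rad s⁻¹ → T = 2π/N = 569.28 s ≈ 569 s.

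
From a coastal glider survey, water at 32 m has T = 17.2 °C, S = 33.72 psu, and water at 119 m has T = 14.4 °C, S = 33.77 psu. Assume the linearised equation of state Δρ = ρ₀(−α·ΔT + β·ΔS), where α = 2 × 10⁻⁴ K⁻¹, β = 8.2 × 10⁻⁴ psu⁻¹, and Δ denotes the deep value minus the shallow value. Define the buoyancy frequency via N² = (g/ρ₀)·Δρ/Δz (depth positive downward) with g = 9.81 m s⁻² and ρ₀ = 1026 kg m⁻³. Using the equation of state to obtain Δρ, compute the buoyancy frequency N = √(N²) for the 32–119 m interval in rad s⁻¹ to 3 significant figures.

8.23 × 10⁻³ rad s⁻¹

ΔT = -2.8 K, ΔS = +0.05 psu (deep − shallow).
Δρ/ρ₀ = −αΔT + βΔS = 5.60 × 10⁻⁴ + 4.10 × 10⁻⁵ = 6.01 × 10⁻⁴, so Δρ ≈ 0.6166 kg m⁻³.
N² = (g/ρ₀)·Δρ/Δz = g·(Δρ/ρ₀)/Δz = 9.81 × 6.01 × 10⁻⁴ / 87 = 6.7768 × 10⁻⁵ s⁻².
N = √(6.7768 × 10⁻⁵) = 8.2321 × 10⁻³ rad s⁻¹ ≈ 8.23 × 10⁻³ rad s⁻¹.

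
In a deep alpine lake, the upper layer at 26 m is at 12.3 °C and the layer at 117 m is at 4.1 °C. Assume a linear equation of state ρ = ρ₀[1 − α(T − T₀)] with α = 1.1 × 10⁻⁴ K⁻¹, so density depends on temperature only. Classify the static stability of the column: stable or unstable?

stable

ΔT = 4.1 − 12.3 = -8.2 K, so Δρ/ρ₀ = −αΔT = 9.02 × 10⁻⁴.
Δρ/ρ₀ > 0, so Δρ > 0: deeper water is denser → statically stable.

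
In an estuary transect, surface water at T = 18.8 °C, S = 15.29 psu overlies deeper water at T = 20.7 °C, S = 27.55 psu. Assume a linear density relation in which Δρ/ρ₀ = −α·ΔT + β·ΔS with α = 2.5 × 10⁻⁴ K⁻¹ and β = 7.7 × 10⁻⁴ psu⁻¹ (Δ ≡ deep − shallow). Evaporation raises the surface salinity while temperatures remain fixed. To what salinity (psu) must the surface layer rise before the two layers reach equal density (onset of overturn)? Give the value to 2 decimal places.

26.93 psu

Neutral buoyancy requires −α(T_deep − T_surf) + β(S_deep − S_surf′) = 0.
S_surf′ = S_deep − (α/β)·ΔT = 27.55 − (2.5 × 10⁻⁴/7.7 × 10⁻⁴)·(+1.9) = 26.9331 psu.
Increase required: 26.9331 − 15.29 = 11.6431 psu.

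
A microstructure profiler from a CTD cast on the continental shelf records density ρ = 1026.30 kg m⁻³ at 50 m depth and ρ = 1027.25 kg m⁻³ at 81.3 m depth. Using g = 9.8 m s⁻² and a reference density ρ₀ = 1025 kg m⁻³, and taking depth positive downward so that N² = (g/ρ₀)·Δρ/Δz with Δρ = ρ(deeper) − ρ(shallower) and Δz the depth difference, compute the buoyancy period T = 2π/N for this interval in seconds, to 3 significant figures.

369 s

Δρ = 1027.25 − 1026.30 = 0.95 kg m⁻³ over Δz = 81.3 − 50 = 31.3 m.
N² = (9.8/1025) × (0.95/31.3) = 2.9019 × 10⁻⁴ s⁻².
N = √(2.9019 × 10⁻⁴) = 0.017035 rad s⁻¹, so T = 2π/N = 368.84 s ≈ 369 s.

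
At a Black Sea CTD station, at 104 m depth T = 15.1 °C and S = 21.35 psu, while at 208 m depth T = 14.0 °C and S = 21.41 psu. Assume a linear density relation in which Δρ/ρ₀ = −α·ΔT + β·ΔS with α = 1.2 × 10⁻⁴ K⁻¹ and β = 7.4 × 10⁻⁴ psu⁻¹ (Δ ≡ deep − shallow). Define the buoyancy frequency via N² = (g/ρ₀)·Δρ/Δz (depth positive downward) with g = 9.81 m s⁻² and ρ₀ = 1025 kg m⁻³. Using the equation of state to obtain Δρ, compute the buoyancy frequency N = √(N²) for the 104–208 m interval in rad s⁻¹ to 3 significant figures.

ΔT = -1.1 K, ΔS = +0.06 psu (deep − shallow).
Δρ/ρ₀ = −αΔT + βΔS = 1.32 × 10⁻⁴ + 4.44 × 10⁻⁵ = 1.764 × 10⁻⁴, so Δρ ≈ 0.1808 kg m⁻³.
N² = (g/ρ₀)·Δρ/Δz = g·(Δρ/ρ₀)/Δz = 9.81 × 1.764 × 10⁻⁴ / 104 = 1.6639 × 10⁻⁵ s⁻².
N = √(1.6639 × 10⁻⁵) = 4.0791 × 10⁻³ rad s⁻¹ ≈ 4.08 × 10⁻³ rad s⁻¹.

4.08 × 10⁻³ rad s⁻¹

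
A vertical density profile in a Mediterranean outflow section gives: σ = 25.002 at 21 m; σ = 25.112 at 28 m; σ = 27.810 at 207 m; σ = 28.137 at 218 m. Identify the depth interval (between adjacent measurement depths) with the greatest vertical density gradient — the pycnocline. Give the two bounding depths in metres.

Compute the density gradient over each adjacent pair:
  21–28 m: Δρ/Δz = 0.110/7 = 0.016 kg m⁻⁴
  28–207 m: Δρ/Δz = 2.698/179 = 0.015 kg m⁻⁴
  207–218 m: Δρ/Δz = 0.327/11 = 0.030 kg m⁻⁴
The largest gradient is in the 207–218 m interval — the pycnocline.

207–218 m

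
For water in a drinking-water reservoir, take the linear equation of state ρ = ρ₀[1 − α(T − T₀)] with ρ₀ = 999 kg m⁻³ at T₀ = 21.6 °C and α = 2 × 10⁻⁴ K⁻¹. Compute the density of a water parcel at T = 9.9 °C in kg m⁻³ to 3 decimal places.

1001.338 kg m⁻³

T − T₀ = -11.7 K.
Bracket = 1 − α·(-11.7) = 1 + (2.34 × 10⁻³) = 1.0023400.
ρ = 999 × 1.0023400 = 1001.338 kg m⁻³.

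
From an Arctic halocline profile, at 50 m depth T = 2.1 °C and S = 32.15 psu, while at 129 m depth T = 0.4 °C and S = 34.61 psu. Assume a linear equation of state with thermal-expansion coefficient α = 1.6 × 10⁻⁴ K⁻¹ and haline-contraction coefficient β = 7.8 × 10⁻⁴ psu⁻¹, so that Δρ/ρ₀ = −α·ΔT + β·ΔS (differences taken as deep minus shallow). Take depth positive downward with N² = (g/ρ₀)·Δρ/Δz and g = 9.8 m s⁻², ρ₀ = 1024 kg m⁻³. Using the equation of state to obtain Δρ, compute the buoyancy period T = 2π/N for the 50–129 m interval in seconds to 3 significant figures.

381 s

ΔT = -1.7 K, ΔS = +2.46 psu (deep − shallow).
Δρ/ρ₀ = −αΔT + βΔS = 2.72 × 10⁻⁴ + 1.9188 × 10⁻³ = 2.1908 × 10⁻³, so Δρ ≈ 2.243 kg m⁻³.
N² = (g/ρ₀)·Δρ/Δz = g·(Δρ/ρ₀)/Δz = 9.8 × 2.1908 × 10⁻³ / 79 = 2.7177 × 10⁻⁴ s⁻².
N = √(2.7177 × 10⁻⁴) = 0.016485 rad s⁻¹ → T = 2π/N = 381.15 s ≈ 381 s.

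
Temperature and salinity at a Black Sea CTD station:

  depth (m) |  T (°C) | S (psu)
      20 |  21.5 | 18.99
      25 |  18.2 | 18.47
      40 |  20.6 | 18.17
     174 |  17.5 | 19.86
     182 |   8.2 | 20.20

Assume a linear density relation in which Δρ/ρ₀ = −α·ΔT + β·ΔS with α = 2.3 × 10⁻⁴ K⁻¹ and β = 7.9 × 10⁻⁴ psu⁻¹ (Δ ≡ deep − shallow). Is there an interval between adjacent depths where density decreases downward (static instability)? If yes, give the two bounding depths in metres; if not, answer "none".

25–40 m

Evaluate Δρ/ρ₀ = −αΔT + βΔS across each adjacent pair:
  20–25 m: −αΔT+βΔS = −(2.3 × 10⁻⁴)(-3.3)+(7.9 × 10⁻⁴)(-0.52) = 3.5 × 10⁻⁴ → stable
  25–40 m: −αΔT+βΔS = −(2.3 × 10⁻⁴)(+2.4)+(7.9 × 10⁻⁴)(-0.30) = -7.9 × 10⁻⁴ → UNSTABLE
  40–174 m: −αΔT+βΔS = −(2.3 × 10⁻⁴)(-3.1)+(7.9 × 10⁻⁴)(+1.69) = 2.0 × 10⁻³ → stable
  174–182 m: −αΔT+βΔS = −(2.3 × 10⁻⁴)(-9.3)+(7.9 × 10⁻⁴)(+0.34) = 2.4 × 10⁻³ → stable
The 25–40 m interval has Δρ < 0: lighter water underlies denser water.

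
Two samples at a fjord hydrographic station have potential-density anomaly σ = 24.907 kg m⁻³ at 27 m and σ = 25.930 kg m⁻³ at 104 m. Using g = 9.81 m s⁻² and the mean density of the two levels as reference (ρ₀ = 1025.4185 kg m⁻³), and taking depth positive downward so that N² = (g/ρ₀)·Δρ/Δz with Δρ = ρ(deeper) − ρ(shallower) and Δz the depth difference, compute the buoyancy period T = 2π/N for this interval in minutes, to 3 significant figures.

Δρ = 1025.930 − 1024.907 = 1.023 kg m⁻³ over Δz = 104 − 27 = 77 m.
N² = (9.81/1025.4185) × (1.023/77) = 1.2710 × 10⁻⁴ s⁻².
N = √(1.2710 × 10⁻⁴) = 0.011274 rad s⁻¹, so T = 2π/N = 557.32 s = 9.2887 min ≈ 9.29 min.

9.29 min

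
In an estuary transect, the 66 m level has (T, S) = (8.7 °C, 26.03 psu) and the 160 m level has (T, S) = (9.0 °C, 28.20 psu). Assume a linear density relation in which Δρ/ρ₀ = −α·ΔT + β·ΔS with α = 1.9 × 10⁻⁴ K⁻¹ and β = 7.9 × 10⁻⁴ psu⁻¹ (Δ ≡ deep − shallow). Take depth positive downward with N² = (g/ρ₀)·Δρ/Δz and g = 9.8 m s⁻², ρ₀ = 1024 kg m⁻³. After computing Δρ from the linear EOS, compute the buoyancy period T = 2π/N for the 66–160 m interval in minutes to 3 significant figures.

ΔT = +0.3 K, ΔS = +2.17 psu (deep − shallow).
Δρ/ρ₀ = −αΔT + βΔS = -5.70 × 10⁻⁵ + 1.7143 × 10⁻³ = 1.6573 × 10⁻³, so Δρ ≈ 1.697 kg m⁻³.
N² = (g/ρ₀)·Δρ/Δz = g·(Δρ/ρ₀)/Δz = 9.8 × 1.6573 × 10⁻³ / 94 = 1.7278 × 10⁻⁴ s⁻².
N = √(1.7278 × 10⁻⁴) = 0.013145 rad s⁻¹ → T = 2π/N = 477.99 s = 7.9665 min ≈ 7.97 min.

7.97 min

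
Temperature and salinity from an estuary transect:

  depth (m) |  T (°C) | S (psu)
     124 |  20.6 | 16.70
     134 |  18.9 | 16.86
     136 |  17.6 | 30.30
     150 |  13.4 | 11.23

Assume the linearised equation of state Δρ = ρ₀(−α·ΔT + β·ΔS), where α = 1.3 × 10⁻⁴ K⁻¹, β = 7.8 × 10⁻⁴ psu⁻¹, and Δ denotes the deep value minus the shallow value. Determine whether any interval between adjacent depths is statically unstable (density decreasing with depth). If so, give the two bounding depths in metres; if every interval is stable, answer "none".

Evaluate Δρ/ρ₀ = −αΔT + βΔS across each adjacent pair:
  124–134 m: −αΔT+βΔS = −(1.3 × 10⁻⁴)(-1.7)+(7.8 × 10⁻⁴)(+0.16) = 3.5 × 10⁻⁴ → stable
  134–136 m: −αΔT+βΔS = −(1.3 × 10⁻⁴)(-1.3)+(7.8 × 10⁻⁴)(+13.44) = 0.011 → stable
  136–150 m: −αΔT+βΔS = −(1.3 × 10⁻⁴)(-4.2)+(7.8 × 10⁻⁴)(-19.07) = -0.014 → UNSTABLE
The 136–150 m interval has Δρ < 0: lighter water underlies denser water.

136–150 m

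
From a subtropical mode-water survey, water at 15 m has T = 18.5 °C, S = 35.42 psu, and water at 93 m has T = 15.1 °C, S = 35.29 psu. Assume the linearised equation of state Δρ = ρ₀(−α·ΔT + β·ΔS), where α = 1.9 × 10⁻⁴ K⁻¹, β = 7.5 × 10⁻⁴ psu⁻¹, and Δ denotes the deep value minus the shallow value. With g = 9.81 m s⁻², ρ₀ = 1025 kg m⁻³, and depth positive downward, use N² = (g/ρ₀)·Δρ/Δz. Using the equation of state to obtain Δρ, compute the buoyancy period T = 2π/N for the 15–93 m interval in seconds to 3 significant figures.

ΔT = -3.4 K, ΔS = -0.13 psu (deep − shallow).
Δρ/ρ₀ = −αΔT + βΔS = 6.46 × 10⁻⁴ − 9.75 × 10⁻⁵ = 5.485 × 10⁻⁴, so Δρ ≈ 0.5622 kg m⁻³.
N² = (g/ρ₀)·Δρ/Δz = g·(Δρ/ρ₀)/Δz = 9.81 × 5.485 × 10⁻⁴ / 78 = 6.8984 × 10⁻⁵ s⁻².
N = √(6.8984 × 10⁻⁵) = 8.3057 × 10⁻³ rad s⁻¹ → T = 2π/N = 756.49 s ≈ 756 s.

756 s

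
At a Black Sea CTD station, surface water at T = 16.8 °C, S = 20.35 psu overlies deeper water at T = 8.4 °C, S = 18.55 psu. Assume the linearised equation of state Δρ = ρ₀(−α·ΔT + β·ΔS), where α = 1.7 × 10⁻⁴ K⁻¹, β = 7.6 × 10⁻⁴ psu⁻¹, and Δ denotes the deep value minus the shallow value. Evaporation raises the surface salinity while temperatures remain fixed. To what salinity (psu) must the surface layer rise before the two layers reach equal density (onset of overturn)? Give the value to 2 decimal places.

20.43 psu

Neutral buoyancy requires −α(T_deep − T_surf) + β(S_deep − S_surf′) = 0.
S_surf′ = S_deep − (α/β)·ΔT = 18.55 − (1.7 × 10⁻⁴/7.6 × 10⁻⁴)·(-8.4) = 20.4289 psu.
Increase required: 20.4289 − 20.35 = 0.0789 psu.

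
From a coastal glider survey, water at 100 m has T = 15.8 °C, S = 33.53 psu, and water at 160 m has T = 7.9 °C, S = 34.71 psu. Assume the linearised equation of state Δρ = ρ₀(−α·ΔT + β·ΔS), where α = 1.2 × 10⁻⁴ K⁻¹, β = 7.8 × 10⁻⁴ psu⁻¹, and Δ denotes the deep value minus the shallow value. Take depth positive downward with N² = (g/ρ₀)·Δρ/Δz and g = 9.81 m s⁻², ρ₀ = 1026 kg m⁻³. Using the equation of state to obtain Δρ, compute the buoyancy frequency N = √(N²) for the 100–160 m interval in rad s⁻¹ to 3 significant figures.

ΔT = -7.9 K, ΔS = +1.18 psu (deep − shallow).
Δρ/ρ₀ = −αΔT + βΔS = 9.48 × 10⁻⁴ + 9.204 × 10⁻⁴ = 1.8684 × 10⁻³, so Δρ ≈ 1.917 kg m⁻³.
N² = (g/ρ₀)·Δρ/Δz = g·(Δρ/ρ₀)/Δz = 9.81 × 1.8684 × 10⁻³ / 60 = 3.0548 × 10⁻⁴ s⁻².
N = √(3.0548 × 10⁻⁴) = 0.017478 rad s⁻¹ ≈ 0.0175 rad s⁻¹.

0.0175 rad s⁻¹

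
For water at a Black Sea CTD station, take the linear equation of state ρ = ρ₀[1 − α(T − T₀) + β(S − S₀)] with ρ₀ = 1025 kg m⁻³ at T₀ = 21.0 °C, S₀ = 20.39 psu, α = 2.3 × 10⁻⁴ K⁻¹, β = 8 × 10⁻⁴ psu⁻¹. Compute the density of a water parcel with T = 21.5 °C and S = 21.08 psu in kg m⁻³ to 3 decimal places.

1025.448 kg m⁻³

T − T₀ = +0.5 K, S − S₀ = +0.69 psu.
Bracket = 1 − α·(+0.5) + β·(+0.69) = 1 + (4.37 × 10⁻⁴) = 1.0004370.
ρ = 1025 × 1.0004370 = 1025.448 kg m⁻³.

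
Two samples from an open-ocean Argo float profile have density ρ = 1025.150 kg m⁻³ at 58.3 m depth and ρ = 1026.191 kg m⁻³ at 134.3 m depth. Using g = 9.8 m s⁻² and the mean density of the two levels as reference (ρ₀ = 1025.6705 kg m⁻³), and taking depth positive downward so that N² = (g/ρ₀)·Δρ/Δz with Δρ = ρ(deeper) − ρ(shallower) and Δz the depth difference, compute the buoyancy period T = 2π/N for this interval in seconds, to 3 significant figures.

Δρ = 1026.191 − 1025.150 = 1.041 kg m⁻³ over Δz = 134.3 − 58.3 = 76 m.
N² = (9.8/1025.6705) × (1.041/76) = 1.3087 × 10⁻⁴ s⁻².
N = √(1.3087 × 10⁻⁴) = 0.011440 rad s⁻¹, so T = 2π/N = 549.23 s ≈ 549 s.
Since Δρ > 0 the layer is stably stratified.

549 s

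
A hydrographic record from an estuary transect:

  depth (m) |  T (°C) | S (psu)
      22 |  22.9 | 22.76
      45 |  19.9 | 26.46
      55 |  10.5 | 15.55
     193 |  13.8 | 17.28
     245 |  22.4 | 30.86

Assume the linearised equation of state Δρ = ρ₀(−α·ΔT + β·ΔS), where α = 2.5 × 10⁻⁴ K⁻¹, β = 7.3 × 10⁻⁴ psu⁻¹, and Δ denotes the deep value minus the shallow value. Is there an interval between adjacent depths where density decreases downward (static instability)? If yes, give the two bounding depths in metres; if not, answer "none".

45–55 m

Evaluate Δρ/ρ₀ = −αΔT + βΔS across each adjacent pair:
  22–45 m: −αΔT+βΔS = −(2.5 × 10⁻⁴)(-3.0)+(7.3 × 10⁻⁴)(+3.70) = 3.5 × 10⁻³ → stable
  45–55 m: −αΔT+βΔS = −(2.5 × 10⁻⁴)(-9.4)+(7.3 × 10⁻⁴)(-10.91) = -5.6 × 10⁻³ → UNSTABLE
  55–193 m: −αΔT+βΔS = −(2.5 × 10⁻⁴)(+3.3)+(7.3 × 10⁻⁴)(+1.73) = 4.4 × 10⁻⁴ → stable
  193–245 m: −αΔT+βΔS = −(2.5 × 10⁻⁴)(+8.6)+(7.3 × 10⁻⁴)(+13.58) = 7.8 × 10⁻³ → stable
The 45–55 m interval has Δρ < 0: lighter water underlies denser water.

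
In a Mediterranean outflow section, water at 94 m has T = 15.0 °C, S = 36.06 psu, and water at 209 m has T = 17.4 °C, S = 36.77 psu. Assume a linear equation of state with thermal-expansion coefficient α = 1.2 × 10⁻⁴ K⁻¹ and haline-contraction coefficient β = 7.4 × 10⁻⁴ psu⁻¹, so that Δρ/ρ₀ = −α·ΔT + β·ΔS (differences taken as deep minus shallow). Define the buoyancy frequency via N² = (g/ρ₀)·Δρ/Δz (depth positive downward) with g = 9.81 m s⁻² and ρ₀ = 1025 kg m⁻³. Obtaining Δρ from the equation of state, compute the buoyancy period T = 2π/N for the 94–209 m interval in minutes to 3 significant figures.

23.3 min

ΔT = +2.4 K, ΔS = +0.71 psu (deep − shallow).
Δρ/ρ₀ = −αΔT + βΔS = -2.88 × 10⁻⁴ + 5.254 × 10⁻⁴ = 2.374 × 10⁻⁴, so Δρ ≈ 0.2433 kg m⁻³.
N² = (g/ρ₀)·Δρ/Δz = g·(Δρ/ρ₀)/Δz = 9.81 × 2.374 × 10⁻⁴ / 115 = 2.0251 × 10⁻⁵ s⁻².
N = √(2.0251 × 10⁻⁵) = 4.5001 × 10⁻³ rad s⁻¹ → T = 2π/N = 1.3962 × 10³ s = 23.270 min ≈ 23.3 min.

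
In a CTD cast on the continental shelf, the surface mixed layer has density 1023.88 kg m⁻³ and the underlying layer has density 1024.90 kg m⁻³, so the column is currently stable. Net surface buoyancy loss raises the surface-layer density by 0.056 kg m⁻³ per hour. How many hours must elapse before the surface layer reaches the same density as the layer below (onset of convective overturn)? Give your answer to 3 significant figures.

Density deficit of the surface layer: 1024.90 − 1023.88 = 1.02 kg m⁻³.
Required change = 1.02 / 0.056 = 18.2 hours.

18.2 hours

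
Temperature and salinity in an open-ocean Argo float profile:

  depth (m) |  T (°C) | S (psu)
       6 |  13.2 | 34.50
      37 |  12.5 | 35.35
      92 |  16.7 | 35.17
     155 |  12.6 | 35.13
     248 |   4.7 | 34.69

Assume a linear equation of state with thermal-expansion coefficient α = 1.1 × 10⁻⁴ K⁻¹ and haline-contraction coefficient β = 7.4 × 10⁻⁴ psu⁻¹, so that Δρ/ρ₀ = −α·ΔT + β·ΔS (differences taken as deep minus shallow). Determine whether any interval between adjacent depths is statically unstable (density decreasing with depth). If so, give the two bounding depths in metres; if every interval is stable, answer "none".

Evaluate Δρ/ρ₀ = −αΔT + βΔS across each adjacent pair:
  6–37 m: −αΔT+βΔS = −(1.1 × 10⁻⁴)(-0.7)+(7.4 × 10⁻⁴)(+0.85) = 7.1 × 10⁻⁴ → stable
  37–92 m: −αΔT+βΔS = −(1.1 × 10⁻⁴)(+4.2)+(7.4 × 10⁻⁴)(-0.18) = -6.0 × 10⁻⁴ → UNSTABLE
  92–155 m: −αΔT+βΔS = −(1.1 × 10⁻⁴)(-4.1)+(7.4 × 10⁻⁴)(-0.04) = 4.2 × 10⁻⁴ → stable
  155–248 m: −αΔT+βΔS = −(1.1 × 10⁻⁴)(-7.9)+(7.4 × 10⁻⁴)(-0.44) = 5.4 × 10⁻⁴ → stable
The 37–92 m interval has Δρ < 0: lighter water underlies denser water.

37–92 m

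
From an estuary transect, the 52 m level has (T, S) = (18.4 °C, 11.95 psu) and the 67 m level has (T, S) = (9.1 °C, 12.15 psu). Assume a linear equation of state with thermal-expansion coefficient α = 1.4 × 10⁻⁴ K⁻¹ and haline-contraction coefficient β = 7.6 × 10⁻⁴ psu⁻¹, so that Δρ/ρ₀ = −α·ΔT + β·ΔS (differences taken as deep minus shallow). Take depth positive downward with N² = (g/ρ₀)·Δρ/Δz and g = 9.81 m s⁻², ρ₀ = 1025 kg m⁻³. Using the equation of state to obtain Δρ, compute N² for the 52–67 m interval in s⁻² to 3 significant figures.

9.51 × 10⁻⁴ s⁻²

ΔT = -9.3 K, ΔS = +0.20 psu (deep − shallow).
Δρ/ρ₀ = −αΔT + βΔS = 1.302 × 10⁻³ + 1.52 × 10⁻⁴ = 1.454 × 10⁻³, so Δρ ≈ 1.490 kg m⁻³.
N² = (g/ρ₀)·Δρ/Δz = g·(Δρ/ρ₀)/Δz = 9.81 × 1.454 × 10⁻³ / 15 = 9.5092 × 10⁻⁴ s⁻² ≈ 9.51 × 10⁻⁴ s⁻².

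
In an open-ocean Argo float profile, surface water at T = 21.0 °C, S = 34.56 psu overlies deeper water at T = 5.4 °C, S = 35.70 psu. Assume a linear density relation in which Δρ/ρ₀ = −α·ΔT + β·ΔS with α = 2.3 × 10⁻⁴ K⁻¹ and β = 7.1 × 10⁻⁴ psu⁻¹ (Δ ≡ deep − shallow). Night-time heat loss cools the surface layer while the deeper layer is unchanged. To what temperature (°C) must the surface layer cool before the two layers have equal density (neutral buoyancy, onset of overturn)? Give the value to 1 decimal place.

Neutral buoyancy requires Δρ = 0, i.e. −α(T_deep − T_surf′) + β(S_deep − S_surf) = 0.
T_surf′ = T_deep − (β/α)·ΔS = 5.4 − (7.1 × 10⁻⁴/2.3 × 10⁻⁴)·(+1.14) = 1.881 °C.
Cooling required: 21.0 − (1.881) = 19.119 °C.

1.9 °C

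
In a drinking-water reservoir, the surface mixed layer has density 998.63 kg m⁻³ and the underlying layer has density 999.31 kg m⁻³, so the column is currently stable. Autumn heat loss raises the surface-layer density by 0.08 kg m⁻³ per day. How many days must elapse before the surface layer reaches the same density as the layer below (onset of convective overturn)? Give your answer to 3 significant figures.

8.50 days

Density deficit of the surface layer: 999.31 − 998.63 = 0.68 kg m⁻³.
Required change = 0.68 / 0.08 = 8.50 days.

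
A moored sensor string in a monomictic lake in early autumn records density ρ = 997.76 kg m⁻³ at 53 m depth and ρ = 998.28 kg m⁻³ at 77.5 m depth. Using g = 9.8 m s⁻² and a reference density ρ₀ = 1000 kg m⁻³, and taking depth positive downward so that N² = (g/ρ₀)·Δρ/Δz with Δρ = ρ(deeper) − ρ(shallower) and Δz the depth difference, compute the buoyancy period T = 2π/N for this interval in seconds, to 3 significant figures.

Δρ = 998.28 − 997.76 = 0.52 kg m⁻³ over Δz = 77.5 − 53 = 24.5 m.
N² = (9.8/1000) × (0.52/24.5) = 2.0800 × 10⁻⁴ s⁻².
N = √(2.0800 × 10⁻⁴) = 0.014422 rad s⁻¹, so T = 2π/N = 435.67 s ≈ 436 s.

436 s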